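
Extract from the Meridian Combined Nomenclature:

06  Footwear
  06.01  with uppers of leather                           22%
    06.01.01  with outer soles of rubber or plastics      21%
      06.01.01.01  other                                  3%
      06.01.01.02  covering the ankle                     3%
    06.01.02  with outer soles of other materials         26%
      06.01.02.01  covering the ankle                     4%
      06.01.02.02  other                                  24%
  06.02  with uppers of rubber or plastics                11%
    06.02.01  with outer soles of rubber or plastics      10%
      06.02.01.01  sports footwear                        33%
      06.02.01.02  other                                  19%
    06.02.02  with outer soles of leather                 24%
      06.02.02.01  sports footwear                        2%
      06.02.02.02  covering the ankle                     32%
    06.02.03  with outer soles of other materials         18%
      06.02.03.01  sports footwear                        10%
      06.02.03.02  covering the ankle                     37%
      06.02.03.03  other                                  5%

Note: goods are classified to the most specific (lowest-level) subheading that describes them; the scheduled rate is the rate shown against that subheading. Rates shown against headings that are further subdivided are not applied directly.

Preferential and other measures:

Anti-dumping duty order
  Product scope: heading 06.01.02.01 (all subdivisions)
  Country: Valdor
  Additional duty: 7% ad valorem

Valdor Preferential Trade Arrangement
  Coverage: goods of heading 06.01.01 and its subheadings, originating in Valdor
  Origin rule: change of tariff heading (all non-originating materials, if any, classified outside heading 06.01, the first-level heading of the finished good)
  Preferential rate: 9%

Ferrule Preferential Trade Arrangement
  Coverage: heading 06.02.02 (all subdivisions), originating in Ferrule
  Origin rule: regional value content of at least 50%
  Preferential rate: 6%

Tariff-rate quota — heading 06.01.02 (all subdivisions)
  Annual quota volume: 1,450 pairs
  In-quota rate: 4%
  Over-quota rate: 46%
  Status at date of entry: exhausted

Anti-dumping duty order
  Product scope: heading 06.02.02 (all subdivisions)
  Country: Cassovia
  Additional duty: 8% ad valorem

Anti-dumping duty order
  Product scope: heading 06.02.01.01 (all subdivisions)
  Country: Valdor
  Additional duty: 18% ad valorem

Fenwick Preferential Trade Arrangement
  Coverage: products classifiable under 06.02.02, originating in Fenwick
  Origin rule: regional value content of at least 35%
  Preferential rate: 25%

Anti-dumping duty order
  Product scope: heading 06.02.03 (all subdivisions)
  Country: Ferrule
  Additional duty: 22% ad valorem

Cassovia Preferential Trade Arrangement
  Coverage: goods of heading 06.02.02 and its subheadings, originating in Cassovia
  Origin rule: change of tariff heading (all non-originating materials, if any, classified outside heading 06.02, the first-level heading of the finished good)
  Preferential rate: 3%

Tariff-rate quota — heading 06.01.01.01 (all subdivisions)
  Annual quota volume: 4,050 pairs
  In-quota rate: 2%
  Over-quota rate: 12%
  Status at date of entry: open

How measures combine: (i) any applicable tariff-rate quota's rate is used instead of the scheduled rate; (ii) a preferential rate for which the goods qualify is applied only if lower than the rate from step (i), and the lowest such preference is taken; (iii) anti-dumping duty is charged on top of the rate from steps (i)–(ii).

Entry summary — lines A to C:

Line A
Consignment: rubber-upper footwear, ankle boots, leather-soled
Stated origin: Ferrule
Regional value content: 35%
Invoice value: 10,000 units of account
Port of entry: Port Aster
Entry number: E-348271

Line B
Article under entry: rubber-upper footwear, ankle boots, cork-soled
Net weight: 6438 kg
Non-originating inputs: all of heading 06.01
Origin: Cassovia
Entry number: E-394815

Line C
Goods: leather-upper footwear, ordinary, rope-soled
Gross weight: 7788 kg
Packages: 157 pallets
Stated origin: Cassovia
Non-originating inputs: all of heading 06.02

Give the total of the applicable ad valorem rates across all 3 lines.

115%

Line A: rubber-upper → 06.02; leather-soled → 06.02.02; ankle boots → 06.02.02.02. Scheduled 32%. Ferrule agreement on 06.02.02: RVC < 50%. → 32%.
Line B: rubber-upper → 06.02; cork-soled → 06.02.03; ankle boots → 06.02.03.02. Scheduled 37%. Cassovia agreement on 06.02.02: 06.02.03.02 not covered. → 37%.
Line C: leather-upper → 06.01; rope-soled → 06.01.02; ordinary → 06.01.02.02. Scheduled 24%. quota on 06.01.02 exhausted → over-quota 46%; Cassovia agreement on 06.02.02: 06.01.02.02 not covered. → 46%.
Sum: 32% + 37% + 46% = 115%.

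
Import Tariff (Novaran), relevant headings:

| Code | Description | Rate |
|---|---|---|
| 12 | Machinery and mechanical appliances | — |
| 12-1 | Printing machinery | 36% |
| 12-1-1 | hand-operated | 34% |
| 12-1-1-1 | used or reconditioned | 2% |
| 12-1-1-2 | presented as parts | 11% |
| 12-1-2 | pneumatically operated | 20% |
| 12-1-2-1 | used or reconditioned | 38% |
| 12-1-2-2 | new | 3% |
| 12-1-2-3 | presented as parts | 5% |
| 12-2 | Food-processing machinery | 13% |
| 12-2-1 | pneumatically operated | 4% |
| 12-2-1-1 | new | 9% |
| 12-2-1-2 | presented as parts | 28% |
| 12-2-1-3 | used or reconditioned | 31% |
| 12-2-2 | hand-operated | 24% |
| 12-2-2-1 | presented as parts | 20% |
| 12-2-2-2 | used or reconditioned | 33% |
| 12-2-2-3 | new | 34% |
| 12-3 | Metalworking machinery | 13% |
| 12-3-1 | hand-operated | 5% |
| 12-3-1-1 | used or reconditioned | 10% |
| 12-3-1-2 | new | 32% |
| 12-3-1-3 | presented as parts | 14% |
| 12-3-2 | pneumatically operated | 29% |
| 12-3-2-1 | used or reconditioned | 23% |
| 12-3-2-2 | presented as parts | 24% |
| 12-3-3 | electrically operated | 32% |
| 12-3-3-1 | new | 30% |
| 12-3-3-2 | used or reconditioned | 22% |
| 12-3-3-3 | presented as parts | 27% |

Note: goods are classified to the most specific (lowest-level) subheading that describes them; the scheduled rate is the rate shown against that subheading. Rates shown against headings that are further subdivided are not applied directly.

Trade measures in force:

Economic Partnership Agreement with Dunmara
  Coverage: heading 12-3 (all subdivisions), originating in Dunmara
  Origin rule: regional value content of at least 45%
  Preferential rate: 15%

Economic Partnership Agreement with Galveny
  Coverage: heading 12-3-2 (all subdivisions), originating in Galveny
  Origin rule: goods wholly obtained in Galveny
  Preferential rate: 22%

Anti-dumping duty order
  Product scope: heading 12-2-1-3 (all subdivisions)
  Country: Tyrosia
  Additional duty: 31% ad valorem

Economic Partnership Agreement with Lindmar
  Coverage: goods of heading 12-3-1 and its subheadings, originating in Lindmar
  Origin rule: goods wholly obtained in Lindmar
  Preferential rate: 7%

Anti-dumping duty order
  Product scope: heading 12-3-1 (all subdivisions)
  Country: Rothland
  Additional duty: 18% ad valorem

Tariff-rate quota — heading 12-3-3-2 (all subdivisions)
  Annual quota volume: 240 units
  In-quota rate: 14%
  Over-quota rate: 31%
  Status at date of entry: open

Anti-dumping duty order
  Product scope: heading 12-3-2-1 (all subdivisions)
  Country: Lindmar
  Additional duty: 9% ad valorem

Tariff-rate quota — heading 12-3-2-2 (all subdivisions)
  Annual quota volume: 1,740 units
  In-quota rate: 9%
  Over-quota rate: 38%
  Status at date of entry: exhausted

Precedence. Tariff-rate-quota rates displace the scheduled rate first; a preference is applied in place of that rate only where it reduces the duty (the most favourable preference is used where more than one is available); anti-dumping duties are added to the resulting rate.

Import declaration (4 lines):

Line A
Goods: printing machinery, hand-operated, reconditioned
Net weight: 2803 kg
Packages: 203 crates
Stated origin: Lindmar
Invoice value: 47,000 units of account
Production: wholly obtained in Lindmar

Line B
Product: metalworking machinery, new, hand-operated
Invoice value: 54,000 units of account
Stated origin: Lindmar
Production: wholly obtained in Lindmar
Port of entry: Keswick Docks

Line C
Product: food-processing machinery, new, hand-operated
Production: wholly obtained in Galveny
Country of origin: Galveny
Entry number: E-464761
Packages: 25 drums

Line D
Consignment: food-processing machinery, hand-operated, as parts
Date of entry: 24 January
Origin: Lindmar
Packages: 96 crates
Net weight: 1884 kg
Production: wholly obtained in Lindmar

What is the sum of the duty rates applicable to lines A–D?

Line A: printing → 12-1; hand-operated → 12-1-1; reconditioned → 12-1-1-1. Scheduled 2%. Lindmar agreement on 12-3-1: 12-1-1-1 not covered. → 2%.
Line B: metalworking → 12-3; hand-operated → 12-3-1; new → 12-3-1-2. Scheduled 32%. Lindmar agreement on 12-3-1: wholly obtained → 7% available; preferential 7%. → 7%.
Line C: food-processing → 12-2; hand-operated → 12-2-2; new → 12-2-2-3. Scheduled 34%. Galveny agreement on 12-3-2: 12-2-2-3 not covered. → 34%.
Line D: food-processing → 12-2; hand-operated → 12-2-2; as parts → 12-2-2-1. Scheduled 20%. Lindmar agreement on 12-3-1: 12-2-2-1 not covered. → 20%.
Sum: 2% + 7% + 34% + 20% = 63%.

63%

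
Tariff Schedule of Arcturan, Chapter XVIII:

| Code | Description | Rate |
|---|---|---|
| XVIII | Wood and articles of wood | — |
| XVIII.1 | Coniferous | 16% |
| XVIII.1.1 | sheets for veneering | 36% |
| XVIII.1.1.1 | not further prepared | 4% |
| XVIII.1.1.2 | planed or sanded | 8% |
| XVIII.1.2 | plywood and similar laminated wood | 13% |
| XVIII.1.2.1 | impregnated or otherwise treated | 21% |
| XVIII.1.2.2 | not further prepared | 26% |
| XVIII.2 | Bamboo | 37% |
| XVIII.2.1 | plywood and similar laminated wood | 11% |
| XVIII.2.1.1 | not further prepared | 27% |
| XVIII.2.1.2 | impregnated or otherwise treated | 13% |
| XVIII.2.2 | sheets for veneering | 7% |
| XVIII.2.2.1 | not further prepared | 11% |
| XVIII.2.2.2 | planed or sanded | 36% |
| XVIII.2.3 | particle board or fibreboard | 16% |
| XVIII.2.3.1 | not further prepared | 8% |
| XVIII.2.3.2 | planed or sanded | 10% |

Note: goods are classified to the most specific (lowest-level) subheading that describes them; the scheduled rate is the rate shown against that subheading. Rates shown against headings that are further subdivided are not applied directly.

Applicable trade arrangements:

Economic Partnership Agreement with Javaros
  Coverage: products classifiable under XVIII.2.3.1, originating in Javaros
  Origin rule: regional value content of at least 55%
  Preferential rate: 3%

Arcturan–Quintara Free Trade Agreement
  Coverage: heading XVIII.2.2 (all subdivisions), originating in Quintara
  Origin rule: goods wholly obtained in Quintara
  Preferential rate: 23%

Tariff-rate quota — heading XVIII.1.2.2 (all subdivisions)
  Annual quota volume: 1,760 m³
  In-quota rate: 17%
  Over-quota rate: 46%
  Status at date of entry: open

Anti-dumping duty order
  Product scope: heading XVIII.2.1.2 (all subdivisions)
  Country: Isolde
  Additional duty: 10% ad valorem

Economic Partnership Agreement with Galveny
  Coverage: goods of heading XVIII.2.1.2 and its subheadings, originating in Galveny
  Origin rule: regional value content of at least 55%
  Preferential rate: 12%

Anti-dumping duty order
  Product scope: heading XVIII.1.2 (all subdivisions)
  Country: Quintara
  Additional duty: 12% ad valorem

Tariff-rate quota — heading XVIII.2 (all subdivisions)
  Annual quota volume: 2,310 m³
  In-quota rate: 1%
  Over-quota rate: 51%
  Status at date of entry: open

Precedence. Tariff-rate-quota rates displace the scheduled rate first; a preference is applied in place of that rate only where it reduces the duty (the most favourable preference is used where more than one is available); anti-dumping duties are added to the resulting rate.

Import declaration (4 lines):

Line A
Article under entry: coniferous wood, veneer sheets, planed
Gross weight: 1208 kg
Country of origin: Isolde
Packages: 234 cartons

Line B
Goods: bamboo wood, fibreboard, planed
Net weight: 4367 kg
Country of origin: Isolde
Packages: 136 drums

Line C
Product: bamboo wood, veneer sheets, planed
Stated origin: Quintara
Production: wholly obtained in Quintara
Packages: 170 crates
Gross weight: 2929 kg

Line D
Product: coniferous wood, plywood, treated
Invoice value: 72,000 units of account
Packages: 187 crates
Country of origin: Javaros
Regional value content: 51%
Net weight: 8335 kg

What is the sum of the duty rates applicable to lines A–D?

31%

Line A: coniferous → XVIII.1; veneer sheets → XVIII.1.1; planed → XVIII.1.1.2. Scheduled 8%. No special measure applies. → 8%.
Line B: bamboo → XVIII.2; fibreboard → XVIII.2.3; planed → XVIII.2.3.2. Scheduled 10%. quota on XVIII.2 open → in-quota 1%. → 1%.
Line C: bamboo → XVIII.2; veneer sheets → XVIII.2.2; planed → XVIII.2.2.2. Scheduled 36%. quota on XVIII.2 open → in-quota 1%; Quintara agreement on XVIII.2.2: wholly obtained → 23% available; preference 23% not lower than 1% → no reduction. → 1%.
Line D: coniferous → XVIII.1; plywood → XVIII.1.2; treated → XVIII.1.2.1. Scheduled 21%. Javaros agreement on XVIII.2.3.1: XVIII.1.2.1 not covered. → 21%.
Sum: 8% + 1% + 1% + 21% = 31%.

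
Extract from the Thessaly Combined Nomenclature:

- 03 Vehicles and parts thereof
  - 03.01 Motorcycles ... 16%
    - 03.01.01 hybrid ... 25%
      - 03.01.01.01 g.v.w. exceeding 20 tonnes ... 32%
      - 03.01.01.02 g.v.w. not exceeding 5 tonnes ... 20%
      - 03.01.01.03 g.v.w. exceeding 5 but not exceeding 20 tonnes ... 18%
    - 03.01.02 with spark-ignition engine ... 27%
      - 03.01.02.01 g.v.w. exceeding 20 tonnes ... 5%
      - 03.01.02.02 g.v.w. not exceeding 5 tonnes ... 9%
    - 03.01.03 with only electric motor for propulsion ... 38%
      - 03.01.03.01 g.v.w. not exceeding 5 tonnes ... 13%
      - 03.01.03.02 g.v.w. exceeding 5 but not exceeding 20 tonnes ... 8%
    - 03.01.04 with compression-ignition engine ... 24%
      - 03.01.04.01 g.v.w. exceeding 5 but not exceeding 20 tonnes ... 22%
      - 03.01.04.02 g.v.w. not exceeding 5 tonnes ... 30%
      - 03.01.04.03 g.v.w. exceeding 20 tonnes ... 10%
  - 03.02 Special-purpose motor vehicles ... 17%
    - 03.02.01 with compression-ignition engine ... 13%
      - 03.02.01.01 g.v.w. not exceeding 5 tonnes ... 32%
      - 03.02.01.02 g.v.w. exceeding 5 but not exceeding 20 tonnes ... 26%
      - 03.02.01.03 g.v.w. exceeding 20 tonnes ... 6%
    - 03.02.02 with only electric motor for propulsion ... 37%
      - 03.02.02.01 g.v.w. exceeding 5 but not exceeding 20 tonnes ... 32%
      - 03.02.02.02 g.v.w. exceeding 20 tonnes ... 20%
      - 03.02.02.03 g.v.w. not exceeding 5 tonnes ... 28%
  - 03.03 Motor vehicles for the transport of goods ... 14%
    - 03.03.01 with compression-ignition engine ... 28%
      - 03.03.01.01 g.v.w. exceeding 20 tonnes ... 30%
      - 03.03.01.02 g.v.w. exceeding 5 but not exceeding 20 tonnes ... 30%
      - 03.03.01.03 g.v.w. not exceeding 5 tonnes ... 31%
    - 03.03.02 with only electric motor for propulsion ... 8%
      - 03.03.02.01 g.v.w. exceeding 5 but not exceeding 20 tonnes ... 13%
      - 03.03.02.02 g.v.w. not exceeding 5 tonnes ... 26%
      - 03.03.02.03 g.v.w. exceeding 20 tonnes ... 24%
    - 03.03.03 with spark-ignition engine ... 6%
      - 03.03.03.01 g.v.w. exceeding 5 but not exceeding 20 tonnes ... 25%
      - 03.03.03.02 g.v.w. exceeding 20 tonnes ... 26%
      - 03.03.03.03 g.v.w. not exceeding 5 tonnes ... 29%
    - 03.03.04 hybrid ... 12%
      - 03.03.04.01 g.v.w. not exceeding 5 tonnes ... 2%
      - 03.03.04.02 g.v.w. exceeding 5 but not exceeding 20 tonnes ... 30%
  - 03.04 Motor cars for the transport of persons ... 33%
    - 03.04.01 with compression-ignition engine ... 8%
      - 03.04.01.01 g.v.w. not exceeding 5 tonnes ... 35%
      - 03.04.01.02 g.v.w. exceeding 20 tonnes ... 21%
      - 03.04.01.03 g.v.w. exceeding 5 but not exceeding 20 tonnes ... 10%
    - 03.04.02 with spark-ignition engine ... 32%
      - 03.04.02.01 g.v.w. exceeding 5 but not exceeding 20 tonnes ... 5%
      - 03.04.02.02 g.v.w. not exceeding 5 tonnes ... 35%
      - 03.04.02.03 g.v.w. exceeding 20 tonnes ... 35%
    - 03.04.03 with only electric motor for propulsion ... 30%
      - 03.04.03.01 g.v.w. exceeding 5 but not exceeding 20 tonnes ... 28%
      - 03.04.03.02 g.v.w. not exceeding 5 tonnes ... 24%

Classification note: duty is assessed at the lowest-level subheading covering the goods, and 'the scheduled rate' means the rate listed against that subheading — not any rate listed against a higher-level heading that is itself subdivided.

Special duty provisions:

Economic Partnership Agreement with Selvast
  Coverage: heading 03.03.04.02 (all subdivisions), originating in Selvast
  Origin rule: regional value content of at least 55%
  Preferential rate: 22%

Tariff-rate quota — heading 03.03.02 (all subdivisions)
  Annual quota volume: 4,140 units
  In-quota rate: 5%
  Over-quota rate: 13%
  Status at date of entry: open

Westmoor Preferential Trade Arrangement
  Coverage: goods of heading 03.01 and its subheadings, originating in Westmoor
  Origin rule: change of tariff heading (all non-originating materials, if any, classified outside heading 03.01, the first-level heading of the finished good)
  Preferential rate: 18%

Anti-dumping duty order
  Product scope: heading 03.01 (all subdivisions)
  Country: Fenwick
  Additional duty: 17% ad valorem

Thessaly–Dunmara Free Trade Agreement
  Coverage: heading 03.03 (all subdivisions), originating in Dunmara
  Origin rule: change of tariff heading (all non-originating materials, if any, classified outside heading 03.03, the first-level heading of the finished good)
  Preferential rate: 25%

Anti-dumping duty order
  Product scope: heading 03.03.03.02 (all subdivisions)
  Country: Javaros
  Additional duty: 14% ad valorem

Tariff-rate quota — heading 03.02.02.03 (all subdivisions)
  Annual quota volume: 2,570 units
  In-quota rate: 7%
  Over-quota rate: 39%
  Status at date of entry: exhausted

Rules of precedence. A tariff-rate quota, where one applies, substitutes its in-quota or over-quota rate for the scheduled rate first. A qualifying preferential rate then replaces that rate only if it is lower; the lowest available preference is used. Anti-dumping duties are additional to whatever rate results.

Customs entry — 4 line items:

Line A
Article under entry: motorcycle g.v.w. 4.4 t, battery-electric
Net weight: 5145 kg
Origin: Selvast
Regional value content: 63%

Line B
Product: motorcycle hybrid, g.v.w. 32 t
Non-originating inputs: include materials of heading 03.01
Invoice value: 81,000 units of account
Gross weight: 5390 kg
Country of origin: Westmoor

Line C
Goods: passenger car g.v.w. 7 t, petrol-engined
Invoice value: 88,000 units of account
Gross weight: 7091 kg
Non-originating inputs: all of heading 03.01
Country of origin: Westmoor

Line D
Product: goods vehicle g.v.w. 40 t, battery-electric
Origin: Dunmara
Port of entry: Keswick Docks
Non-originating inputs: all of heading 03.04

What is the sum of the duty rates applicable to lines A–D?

55%

Line A: motorcycle → 03.01; battery-electric → 03.01.03; g.v.w. 4.4 t → 03.01.03.01. Scheduled 13%. Selvast agreement on 03.03.04.02: 03.01.03.01 not covered. → 13%.
Line B: motorcycle → 03.01; hybrid → 03.01.01; g.v.w. 32 t → 03.01.01.01. Scheduled 32%. Westmoor agreement on 03.01: CTH not met. → 32%.
Line C: passenger car → 03.04; petrol-engined → 03.04.02; g.v.w. 7 t → 03.04.02.01. Scheduled 5%. Westmoor agreement on 03.01: 03.04.02.01 not covered. → 5%.
Line D: goods vehicle → 03.03; battery-electric → 03.03.02; g.v.w. 40 t → 03.03.02.03. Scheduled 24%. quota on 03.03.02 open → in-quota 5%; Dunmara agreement on 03.03: CTH met → 25% available; preference 25% not lower than 5% → no reduction. → 5%.
Sum: 13% + 32% + 5% + 5% = 55%.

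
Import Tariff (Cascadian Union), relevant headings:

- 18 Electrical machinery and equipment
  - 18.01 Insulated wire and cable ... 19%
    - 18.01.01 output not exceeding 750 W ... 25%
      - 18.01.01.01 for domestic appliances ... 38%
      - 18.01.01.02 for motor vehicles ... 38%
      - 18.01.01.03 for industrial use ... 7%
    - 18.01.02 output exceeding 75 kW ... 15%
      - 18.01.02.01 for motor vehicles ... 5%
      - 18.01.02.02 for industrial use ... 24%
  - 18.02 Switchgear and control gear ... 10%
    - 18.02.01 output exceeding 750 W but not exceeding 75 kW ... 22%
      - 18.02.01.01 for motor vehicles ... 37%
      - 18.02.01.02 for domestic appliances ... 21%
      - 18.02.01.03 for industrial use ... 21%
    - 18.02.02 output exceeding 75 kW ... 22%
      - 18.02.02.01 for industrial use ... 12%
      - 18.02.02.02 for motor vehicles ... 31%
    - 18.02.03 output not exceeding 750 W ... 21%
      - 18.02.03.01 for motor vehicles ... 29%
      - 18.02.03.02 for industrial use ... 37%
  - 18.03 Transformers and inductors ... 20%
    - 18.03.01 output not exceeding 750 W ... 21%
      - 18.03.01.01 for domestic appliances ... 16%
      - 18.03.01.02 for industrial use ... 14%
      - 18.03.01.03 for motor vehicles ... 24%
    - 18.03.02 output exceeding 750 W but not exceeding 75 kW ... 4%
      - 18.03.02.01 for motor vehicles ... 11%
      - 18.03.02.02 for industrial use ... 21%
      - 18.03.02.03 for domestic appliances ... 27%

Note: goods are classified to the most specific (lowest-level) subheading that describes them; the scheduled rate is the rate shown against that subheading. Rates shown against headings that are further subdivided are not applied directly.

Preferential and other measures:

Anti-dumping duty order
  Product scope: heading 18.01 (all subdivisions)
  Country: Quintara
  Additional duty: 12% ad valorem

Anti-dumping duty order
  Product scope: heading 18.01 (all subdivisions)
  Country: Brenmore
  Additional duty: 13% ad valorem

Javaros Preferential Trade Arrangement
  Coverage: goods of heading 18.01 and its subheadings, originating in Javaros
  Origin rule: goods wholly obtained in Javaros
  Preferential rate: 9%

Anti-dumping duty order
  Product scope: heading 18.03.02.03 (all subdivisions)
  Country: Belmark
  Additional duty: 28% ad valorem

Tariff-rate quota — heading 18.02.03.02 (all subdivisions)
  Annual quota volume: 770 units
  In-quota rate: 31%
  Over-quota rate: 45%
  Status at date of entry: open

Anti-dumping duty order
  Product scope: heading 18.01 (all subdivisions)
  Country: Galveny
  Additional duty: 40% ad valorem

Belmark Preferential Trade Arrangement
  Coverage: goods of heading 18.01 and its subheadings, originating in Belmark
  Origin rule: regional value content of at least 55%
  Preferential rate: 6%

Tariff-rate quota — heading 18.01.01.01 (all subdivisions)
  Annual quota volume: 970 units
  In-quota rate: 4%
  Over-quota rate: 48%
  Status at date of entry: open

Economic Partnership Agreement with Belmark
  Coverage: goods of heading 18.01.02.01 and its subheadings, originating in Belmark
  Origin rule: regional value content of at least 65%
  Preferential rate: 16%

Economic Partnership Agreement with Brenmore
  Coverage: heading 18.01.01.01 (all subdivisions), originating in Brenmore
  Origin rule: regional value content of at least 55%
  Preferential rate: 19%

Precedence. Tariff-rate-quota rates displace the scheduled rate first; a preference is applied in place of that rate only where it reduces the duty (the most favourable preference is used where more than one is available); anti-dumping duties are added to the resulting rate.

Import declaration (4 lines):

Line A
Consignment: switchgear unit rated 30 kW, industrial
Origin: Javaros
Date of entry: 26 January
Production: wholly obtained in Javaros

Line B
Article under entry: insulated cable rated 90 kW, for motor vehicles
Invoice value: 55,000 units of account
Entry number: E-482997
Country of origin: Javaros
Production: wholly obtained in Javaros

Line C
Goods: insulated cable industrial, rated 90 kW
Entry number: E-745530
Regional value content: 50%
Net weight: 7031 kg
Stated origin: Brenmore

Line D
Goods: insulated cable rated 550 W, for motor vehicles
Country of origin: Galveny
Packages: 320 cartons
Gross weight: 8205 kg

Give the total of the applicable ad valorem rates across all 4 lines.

Line A: switchgear unit → 18.02; rated 30 kW → 18.02.01; industrial → 18.02.01.03. Scheduled 21%. Javaros agreement on 18.01: 18.02.01.03 not covered. → 21%.
Line B: insulated cable → 18.01; rated 90 kW → 18.01.02; for motor vehicles → 18.01.02.01. Scheduled 5%. Javaros agreement on 18.01: wholly obtained → 9% available; preference 9% not lower than 5% → no reduction. → 5%.
Line C: insulated cable → 18.01; rated 90 kW → 18.01.02; industrial → 18.01.02.02. Scheduled 24%. Brenmore agreement on 18.01.01.01: 18.01.02.02 not covered; anti-dumping (Brenmore, 18.01): +13%; total 24% + 13% = 37%. → 37%.
Line D: insulated cable → 18.01; rated 550 W → 18.01.01; for motor vehicles → 18.01.01.02. Scheduled 38%. anti-dumping (Galveny, 18.01): +40%; total 38% + 40% = 78%. → 78%.
Sum: 21% + 5% + 37% + 78% = 141%.

141%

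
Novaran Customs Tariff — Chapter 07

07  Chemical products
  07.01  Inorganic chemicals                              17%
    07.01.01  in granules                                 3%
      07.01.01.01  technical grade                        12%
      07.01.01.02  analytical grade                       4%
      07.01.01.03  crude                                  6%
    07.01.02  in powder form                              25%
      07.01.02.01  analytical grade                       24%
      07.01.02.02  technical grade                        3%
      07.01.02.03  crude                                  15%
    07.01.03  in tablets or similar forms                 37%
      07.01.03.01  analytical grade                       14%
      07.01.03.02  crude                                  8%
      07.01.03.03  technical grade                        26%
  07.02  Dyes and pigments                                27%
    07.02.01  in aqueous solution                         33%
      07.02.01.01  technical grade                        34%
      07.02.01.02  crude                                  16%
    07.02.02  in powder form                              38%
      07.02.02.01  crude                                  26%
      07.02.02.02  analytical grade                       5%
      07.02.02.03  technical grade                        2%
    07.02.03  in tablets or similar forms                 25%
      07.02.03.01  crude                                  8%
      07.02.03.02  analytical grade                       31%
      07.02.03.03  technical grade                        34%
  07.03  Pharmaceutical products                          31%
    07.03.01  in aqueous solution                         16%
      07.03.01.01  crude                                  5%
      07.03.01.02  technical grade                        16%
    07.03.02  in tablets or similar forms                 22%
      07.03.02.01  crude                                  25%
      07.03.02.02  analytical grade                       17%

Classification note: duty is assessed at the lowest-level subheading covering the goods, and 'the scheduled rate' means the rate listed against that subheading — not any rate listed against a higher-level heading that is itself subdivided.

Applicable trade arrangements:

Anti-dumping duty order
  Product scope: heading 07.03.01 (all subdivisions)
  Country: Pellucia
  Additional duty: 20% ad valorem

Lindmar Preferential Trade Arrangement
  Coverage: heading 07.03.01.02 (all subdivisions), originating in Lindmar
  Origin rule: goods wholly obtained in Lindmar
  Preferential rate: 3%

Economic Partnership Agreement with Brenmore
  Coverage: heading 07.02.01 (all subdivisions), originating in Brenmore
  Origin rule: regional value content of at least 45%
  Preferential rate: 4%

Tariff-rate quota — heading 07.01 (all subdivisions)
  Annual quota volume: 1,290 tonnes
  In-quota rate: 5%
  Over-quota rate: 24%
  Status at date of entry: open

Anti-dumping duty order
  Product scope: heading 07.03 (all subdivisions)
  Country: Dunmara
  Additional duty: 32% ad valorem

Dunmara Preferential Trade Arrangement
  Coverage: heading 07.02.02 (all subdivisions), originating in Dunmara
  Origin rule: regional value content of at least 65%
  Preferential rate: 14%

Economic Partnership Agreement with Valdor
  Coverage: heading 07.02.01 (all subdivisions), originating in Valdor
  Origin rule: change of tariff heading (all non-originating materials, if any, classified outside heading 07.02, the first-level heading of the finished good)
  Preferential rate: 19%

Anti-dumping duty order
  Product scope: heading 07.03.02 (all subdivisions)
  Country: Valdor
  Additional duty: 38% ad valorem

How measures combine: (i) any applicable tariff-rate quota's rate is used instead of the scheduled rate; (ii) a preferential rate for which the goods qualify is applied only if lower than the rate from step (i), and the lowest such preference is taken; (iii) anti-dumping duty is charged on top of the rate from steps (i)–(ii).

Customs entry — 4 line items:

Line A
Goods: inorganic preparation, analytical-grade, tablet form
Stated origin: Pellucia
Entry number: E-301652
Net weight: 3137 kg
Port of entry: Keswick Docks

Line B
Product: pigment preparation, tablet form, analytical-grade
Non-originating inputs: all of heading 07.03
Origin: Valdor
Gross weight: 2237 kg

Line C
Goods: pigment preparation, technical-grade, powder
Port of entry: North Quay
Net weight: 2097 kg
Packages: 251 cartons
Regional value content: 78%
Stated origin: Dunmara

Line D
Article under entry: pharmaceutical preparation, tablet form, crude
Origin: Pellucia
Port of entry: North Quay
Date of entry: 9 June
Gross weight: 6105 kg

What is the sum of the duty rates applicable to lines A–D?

Line A: inorganic → 07.01; tablet form → 07.01.03; analytical-grade → 07.01.03.01. Scheduled 14%. quota on 07.01 open → in-quota 5%. → 5%.
Line B: pigment → 07.02; tablet form → 07.02.03; analytical-grade → 07.02.03.02. Scheduled 31%. Valdor agreement on 07.02.01: 07.02.03.02 not covered. → 31%.
Line C: pigment → 07.02; powder → 07.02.02; technical-grade → 07.02.02.03. Scheduled 2%. Dunmara agreement on 07.02.02: RVC ≥ 65% → 14% available; preference 14% not lower than 2% → no reduction. → 2%.
Line D: pharmaceutical → 07.03; tablet form → 07.03.02; crude → 07.03.02.01. Scheduled 25%. No special measure applies. → 25%.
Sum: 5% + 31% + 2% + 25% = 63%.

63%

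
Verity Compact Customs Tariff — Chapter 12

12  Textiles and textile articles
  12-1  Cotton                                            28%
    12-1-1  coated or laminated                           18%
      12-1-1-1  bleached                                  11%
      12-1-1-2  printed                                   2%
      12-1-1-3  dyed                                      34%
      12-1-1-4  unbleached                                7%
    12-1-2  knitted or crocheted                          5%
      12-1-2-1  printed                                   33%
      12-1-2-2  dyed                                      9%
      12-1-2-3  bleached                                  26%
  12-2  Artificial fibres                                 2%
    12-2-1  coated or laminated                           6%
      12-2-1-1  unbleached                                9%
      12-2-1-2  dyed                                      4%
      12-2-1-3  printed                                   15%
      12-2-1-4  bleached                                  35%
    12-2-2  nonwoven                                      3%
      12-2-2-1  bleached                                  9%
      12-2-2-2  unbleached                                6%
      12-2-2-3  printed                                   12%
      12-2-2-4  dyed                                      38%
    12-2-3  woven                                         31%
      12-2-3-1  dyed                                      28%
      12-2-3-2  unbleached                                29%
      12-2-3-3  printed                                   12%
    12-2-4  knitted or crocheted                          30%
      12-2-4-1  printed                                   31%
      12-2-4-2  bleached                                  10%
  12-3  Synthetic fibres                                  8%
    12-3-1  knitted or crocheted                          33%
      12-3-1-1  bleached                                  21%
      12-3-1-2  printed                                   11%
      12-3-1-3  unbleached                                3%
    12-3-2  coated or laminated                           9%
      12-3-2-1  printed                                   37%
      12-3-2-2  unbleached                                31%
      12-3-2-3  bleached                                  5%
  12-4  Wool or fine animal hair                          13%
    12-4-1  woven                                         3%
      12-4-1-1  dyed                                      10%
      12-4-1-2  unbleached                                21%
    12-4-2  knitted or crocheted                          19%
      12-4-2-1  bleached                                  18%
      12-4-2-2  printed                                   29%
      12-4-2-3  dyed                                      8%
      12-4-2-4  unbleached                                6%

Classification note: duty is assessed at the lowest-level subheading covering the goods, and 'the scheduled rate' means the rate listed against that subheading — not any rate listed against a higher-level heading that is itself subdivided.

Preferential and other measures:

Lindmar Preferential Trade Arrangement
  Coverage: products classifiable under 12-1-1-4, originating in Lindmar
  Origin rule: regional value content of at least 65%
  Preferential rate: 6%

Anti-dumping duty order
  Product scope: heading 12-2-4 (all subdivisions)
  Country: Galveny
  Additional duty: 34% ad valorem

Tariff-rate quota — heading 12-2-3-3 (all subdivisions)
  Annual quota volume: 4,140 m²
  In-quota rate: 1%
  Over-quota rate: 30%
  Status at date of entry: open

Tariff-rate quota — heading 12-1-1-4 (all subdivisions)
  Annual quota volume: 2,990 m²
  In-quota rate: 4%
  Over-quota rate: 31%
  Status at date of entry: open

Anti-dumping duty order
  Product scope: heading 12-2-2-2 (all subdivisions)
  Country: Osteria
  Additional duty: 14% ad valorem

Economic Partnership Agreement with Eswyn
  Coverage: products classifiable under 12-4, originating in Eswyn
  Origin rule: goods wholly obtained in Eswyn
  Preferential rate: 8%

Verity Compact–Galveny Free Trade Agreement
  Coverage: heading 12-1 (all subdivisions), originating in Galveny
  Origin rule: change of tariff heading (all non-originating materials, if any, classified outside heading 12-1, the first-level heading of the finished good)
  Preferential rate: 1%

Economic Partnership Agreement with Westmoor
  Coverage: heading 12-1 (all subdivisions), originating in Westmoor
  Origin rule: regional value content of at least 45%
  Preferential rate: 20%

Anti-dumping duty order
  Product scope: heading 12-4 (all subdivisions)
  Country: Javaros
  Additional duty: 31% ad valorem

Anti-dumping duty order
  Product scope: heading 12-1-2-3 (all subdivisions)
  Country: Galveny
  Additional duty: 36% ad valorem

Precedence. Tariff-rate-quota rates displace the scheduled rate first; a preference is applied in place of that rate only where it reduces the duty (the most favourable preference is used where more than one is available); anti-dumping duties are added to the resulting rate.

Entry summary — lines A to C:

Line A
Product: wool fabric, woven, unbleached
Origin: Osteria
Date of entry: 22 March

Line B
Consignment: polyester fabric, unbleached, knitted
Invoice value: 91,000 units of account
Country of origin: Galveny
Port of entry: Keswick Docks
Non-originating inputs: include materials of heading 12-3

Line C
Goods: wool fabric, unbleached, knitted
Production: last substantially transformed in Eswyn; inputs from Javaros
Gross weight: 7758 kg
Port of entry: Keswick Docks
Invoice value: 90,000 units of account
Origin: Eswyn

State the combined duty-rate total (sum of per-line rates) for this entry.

Line A: wool → 12-4; woven → 12-4-1; unbleached → 12-4-1-2. Scheduled 21%. No special measure applies. → 21%.
Line B: polyester → 12-3; knitted → 12-3-1; unbleached → 12-3-1-3. Scheduled 3%. Galveny agreement on 12-1: 12-3-1-3 not covered. → 3%.
Line C: wool → 12-4; knitted → 12-4-2; unbleached → 12-4-2-4. Scheduled 6%. Eswyn agreement on 12-4: not wholly obtained. → 6%.
Sum: 21% + 3% + 6% = 30%.

30%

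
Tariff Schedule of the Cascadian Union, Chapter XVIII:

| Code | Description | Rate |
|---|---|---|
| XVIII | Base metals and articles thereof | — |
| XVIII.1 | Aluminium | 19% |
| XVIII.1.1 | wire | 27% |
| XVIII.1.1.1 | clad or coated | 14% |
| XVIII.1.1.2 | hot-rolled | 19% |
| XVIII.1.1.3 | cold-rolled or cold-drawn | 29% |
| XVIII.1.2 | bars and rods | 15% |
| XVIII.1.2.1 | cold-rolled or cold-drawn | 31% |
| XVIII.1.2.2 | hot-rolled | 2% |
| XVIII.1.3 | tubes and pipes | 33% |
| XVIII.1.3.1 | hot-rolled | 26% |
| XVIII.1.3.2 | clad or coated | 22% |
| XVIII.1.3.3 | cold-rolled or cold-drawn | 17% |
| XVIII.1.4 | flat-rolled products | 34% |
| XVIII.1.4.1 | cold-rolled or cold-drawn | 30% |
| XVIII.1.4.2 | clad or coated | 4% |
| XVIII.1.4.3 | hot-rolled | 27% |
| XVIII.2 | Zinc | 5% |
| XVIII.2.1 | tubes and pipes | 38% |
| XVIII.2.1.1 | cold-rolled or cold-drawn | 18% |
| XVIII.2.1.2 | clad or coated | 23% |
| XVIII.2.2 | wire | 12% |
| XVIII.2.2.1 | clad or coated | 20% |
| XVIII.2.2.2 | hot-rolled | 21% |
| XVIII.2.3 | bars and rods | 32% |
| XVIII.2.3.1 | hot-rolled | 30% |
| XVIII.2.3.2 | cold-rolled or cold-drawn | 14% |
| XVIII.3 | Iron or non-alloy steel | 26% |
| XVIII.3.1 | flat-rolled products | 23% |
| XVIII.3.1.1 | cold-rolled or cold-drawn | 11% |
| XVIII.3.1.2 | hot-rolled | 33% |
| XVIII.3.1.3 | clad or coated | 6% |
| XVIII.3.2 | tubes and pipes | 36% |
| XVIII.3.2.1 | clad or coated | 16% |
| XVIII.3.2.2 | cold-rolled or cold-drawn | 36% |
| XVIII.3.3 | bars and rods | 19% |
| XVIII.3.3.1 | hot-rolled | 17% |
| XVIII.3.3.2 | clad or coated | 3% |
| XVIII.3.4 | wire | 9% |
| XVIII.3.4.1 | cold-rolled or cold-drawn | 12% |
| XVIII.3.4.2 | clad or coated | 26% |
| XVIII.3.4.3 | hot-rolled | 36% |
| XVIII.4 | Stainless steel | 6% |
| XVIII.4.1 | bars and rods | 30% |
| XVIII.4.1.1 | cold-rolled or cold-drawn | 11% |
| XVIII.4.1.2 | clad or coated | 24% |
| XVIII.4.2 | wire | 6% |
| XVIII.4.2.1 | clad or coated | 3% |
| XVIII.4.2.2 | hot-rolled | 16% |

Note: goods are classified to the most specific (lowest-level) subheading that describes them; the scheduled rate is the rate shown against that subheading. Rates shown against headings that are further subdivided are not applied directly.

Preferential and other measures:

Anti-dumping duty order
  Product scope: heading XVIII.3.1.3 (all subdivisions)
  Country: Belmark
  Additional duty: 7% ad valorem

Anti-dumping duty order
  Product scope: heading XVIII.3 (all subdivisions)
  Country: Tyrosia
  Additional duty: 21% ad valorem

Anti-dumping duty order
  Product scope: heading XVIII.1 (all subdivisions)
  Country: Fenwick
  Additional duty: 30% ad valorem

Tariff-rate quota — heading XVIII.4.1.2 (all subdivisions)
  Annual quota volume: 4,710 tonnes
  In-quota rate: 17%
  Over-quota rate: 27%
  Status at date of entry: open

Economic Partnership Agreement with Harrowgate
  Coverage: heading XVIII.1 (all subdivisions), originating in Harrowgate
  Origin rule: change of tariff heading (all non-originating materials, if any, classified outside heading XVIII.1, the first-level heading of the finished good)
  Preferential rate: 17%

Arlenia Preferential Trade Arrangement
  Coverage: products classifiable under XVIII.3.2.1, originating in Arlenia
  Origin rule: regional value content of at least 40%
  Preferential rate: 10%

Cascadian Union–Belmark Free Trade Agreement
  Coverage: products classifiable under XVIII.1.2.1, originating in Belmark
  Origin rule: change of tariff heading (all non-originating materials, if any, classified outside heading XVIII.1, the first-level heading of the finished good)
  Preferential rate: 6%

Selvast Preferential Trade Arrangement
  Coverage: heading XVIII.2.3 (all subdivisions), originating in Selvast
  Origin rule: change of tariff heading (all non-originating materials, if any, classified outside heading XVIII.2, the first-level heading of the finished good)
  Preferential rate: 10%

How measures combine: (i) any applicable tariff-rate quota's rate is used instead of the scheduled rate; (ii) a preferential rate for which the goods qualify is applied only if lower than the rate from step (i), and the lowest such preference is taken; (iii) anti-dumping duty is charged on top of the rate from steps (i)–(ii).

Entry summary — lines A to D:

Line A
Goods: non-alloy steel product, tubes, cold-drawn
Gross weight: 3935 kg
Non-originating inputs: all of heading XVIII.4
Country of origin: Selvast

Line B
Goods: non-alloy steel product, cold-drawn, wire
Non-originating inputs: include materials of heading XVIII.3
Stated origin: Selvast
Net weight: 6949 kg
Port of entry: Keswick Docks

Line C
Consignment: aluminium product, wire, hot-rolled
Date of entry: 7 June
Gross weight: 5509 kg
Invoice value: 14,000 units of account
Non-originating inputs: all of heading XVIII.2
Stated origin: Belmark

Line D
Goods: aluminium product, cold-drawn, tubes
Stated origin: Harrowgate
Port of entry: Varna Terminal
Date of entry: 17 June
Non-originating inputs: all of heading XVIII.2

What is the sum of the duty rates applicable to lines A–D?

84%

Line A: non-alloy steel → XVIII.3; tubes → XVIII.3.2; cold-drawn → XVIII.3.2.2. Scheduled 36%. Selvast agreement on XVIII.2.3: XVIII.3.2.2 not covered. → 36%.
Line B: non-alloy steel → XVIII.3; wire → XVIII.3.4; cold-drawn → XVIII.3.4.1. Scheduled 12%. Selvast agreement on XVIII.2.3: XVIII.3.4.1 not covered. → 12%.
Line C: aluminium → XVIII.1; wire → XVIII.1.1; hot-rolled → XVIII.1.1.2. Scheduled 19%. Belmark agreement on XVIII.1.2.1: XVIII.1.1.2 not covered. → 19%.
Line D: aluminium → XVIII.1; tubes → XVIII.1.3; cold-drawn → XVIII.1.3.3. Scheduled 17%. Harrowgate agreement on XVIII.1: CTH met → 17% available; preference 17% not lower than 17% → no reduction. → 17%.
Sum: 36% + 12% + 19% + 17% = 84%.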